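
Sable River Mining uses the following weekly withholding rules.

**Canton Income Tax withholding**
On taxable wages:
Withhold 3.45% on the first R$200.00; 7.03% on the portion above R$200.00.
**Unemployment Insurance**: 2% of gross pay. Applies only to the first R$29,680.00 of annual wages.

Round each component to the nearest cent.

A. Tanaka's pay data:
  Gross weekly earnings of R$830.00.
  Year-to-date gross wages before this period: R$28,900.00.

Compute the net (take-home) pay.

Canton Income Tax: taxable = R$830.00
  R$6.90 + 7.03% × (R$830.00 − R$200.00) = R$6.90 + 7.03% × R$630.00 = R$51.19
Unemployment Insurance: cap R$29,680.00 − YTD R$28,900.00 = R$780.00 subject; 2% × R$780.00 = R$15.60
Total withheld: R$51.19 + R$15.60 = R$66.79
Net pay: R$830.00 − R$66.79 = R$763.21

R$763.21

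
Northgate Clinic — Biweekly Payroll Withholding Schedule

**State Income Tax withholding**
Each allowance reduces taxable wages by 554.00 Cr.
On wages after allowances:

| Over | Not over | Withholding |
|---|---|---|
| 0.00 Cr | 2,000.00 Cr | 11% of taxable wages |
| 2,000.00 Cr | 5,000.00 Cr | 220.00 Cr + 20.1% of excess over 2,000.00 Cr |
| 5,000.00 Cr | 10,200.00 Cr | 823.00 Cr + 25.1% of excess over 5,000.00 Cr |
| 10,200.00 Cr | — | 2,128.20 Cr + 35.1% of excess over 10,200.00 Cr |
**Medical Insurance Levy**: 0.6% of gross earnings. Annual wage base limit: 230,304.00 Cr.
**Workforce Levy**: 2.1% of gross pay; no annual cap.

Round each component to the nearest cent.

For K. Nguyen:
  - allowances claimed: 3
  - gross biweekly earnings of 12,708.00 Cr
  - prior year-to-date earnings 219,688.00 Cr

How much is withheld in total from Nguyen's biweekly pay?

State Income Tax: taxable = 12,708.00 Cr − 3×554.00 Cr = 11,046.00 Cr
  2,128.20 Cr + 35.1% × (11,046.00 Cr − 10,200.00 Cr) = 2,128.20 Cr + 35.1% × 846.00 Cr = 2,425.15 Cr
Medical Insurance Levy: cap 230,304.00 Cr − YTD 219,688.00 Cr = 10,616.00 Cr subject; 0.6% × 10,616.00 Cr = 63.70 Cr
Workforce Levy: 2.1% × 12,708.00 Cr = 266.87 Cr
Total: 2,425.15 Cr + 63.70 Cr + 266.87 Cr = 2,755.72 Cr

2,755.72 Cr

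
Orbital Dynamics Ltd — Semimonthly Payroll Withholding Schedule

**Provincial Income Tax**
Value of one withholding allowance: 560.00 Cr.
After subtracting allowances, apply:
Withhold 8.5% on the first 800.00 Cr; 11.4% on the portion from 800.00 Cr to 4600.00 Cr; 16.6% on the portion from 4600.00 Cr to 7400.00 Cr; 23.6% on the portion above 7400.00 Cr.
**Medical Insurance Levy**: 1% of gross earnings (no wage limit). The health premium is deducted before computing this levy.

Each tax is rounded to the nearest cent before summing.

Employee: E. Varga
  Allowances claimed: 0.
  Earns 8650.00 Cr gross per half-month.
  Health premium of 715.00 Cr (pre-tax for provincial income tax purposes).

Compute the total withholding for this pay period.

Provincial Income Tax: taxable = 8650.00 Cr − 715.00 Cr = 7935.00 Cr
  966.00 Cr + 23.6% × (7935.00 Cr − 7400.00 Cr) = 966.00 Cr + 23.6% × 535.00 Cr = 1092.26 Cr
Medical Insurance Levy: 1% × 7935.00 Cr = 79.35 Cr
Total: 1092.26 Cr + 79.35 Cr = 1171.61 Cr

1171.61 Cr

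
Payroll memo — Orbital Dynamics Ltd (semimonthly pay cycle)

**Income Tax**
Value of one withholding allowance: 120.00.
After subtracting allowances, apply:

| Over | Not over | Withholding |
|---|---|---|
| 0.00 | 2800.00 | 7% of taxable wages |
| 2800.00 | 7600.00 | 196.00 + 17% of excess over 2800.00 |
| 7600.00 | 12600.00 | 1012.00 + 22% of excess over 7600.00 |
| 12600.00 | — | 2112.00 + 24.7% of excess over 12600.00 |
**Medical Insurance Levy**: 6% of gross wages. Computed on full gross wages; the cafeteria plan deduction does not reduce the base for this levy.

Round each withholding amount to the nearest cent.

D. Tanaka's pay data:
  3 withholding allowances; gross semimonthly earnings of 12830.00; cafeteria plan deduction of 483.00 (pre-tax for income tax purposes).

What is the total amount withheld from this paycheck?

2746.94

Income Tax: taxable = 12830.00 − 483.00 − 3×120.00 = 11987.00
  1012.00 + 22% × (11987.00 − 7600.00) = 1012.00 + 22% × 4387.00 = 1977.14
Medical Insurance Levy: 6% × 12830.00 = 769.80
Total: 1977.14 + 769.80 = 2746.94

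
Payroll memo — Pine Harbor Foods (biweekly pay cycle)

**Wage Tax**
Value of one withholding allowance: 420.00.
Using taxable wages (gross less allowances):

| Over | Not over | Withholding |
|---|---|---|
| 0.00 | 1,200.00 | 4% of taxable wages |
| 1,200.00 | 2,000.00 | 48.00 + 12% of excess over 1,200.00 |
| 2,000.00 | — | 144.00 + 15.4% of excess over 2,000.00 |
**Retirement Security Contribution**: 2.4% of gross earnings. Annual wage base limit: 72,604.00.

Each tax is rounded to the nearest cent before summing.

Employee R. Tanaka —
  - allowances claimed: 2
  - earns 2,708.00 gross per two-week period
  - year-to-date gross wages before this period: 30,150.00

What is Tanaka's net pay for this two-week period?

2,514.85

Wage Tax: taxable = 2,708.00 − 2×420.00 = 1,868.00
  48.00 + 12% × (1,868.00 − 1,200.00) = 48.00 + 12% × 668.00 = 128.16
Retirement Security Contribution: 2.4% × 2,708.00 = 64.99
Total withheld: 128.16 + 64.99 = 193.15
Net pay: 2,708.00 − 193.15 = 2,514.85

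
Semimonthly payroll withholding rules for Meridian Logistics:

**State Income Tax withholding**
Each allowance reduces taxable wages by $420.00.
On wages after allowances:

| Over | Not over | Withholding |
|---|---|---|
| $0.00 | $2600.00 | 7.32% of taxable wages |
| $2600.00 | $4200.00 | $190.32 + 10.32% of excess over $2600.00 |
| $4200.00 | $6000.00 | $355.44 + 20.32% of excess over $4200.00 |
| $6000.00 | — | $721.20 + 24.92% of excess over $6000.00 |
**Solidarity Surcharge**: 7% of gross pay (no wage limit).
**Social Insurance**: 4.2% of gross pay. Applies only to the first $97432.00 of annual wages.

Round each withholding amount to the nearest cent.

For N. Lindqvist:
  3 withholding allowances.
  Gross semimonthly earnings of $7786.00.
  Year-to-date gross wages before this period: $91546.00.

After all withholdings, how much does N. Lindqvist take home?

State Income Tax: taxable = $7786.00 − 3×$420.00 = $6526.00
  $721.20 + 24.92% × ($6526.00 − $6000.00) = $721.20 + 24.92% × $526.00 = $852.28
Solidarity Surcharge: 7% × $7786.00 = $545.02
Social Insurance: cap $97432.00 − YTD $91546.00 = $5886.00 subject; 4.2% × $5886.00 = $247.21
Total withheld: $852.28 + $545.02 + $247.21 = $1644.51
Net pay: $7786.00 − $1644.51 = $6141.49

$6141.49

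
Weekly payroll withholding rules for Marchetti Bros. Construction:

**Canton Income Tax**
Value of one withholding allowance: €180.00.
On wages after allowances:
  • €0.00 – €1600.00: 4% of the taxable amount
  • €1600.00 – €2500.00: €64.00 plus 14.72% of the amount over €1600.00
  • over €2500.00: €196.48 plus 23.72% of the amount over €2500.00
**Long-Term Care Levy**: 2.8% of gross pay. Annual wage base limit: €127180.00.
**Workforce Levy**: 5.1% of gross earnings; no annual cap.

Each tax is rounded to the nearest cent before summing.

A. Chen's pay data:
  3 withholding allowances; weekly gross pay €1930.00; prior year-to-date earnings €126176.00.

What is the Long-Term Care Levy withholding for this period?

Long-Term Care Levy: cap €127180.00 − YTD €126176.00 = €1004.00 subject; 2.8% × €1004.00 = €28.11

€28.11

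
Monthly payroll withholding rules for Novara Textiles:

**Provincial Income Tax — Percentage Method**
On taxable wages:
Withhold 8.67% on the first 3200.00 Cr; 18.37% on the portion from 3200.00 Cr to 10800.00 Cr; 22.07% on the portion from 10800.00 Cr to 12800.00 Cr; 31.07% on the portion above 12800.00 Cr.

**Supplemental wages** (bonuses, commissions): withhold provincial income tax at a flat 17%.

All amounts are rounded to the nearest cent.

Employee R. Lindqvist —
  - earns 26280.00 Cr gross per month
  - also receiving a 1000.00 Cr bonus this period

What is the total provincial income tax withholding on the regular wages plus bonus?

6473.20 Cr

Provincial Income Tax: taxable = 26280.00 Cr
  2114.96 Cr + 31.07% × (26280.00 Cr − 12800.00 Cr) = 2114.96 Cr + 31.07% × 13480.00 Cr = 6303.20 Cr
Supplemental (17% flat on bonus): 17% × 1000.00 Cr = 170.00 Cr
Total provincial income tax: 6303.20 Cr + 170.00 Cr = 6473.20 Cr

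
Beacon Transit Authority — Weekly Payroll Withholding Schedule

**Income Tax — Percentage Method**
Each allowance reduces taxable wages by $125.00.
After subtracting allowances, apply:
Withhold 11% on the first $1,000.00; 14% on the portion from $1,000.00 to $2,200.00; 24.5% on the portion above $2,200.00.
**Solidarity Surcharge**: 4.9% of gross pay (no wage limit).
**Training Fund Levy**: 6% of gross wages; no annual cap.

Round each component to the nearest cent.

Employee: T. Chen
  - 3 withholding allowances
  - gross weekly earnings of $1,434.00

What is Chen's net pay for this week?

$1,159.43

Income Tax: taxable = $1,434.00 − 3×$125.00 = $1,059.00
  $110.00 + 14% × ($1,059.00 − $1,000.00) = $110.00 + 14% × $59.00 = $118.26
Solidarity Surcharge: 4.9% × $1,434.00 = $70.27
Training Fund Levy: 6% × $1,434.00 = $86.04
Total withheld: $118.26 + $70.27 + $86.04 = $274.57
Net pay: $1,434.00 − $274.57 = $1,159.43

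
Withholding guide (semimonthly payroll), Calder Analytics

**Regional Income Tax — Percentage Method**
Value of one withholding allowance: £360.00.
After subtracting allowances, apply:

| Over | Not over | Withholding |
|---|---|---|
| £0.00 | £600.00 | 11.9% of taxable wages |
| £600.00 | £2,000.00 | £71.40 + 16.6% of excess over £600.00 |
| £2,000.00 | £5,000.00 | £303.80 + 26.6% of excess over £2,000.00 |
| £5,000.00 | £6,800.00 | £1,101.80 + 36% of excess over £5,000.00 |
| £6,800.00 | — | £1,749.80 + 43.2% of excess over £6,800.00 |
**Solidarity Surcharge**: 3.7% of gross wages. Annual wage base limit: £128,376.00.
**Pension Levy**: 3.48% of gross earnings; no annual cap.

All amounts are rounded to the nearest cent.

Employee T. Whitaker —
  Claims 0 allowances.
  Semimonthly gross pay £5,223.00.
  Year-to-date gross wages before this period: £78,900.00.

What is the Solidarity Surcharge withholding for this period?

£193.25

Solidarity Surcharge: 3.7% × £5,223.00 = £193.25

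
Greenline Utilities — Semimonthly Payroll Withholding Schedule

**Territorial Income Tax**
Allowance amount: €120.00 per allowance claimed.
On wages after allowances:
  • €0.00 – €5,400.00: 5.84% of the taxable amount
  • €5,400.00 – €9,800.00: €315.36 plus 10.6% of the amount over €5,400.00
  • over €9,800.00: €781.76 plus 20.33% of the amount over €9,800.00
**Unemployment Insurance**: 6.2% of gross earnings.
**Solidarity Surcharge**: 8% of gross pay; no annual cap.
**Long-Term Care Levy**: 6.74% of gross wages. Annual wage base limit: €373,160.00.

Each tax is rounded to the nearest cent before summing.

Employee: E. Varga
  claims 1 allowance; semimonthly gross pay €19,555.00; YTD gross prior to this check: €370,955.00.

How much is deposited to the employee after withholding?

€13,889.01

Territorial Income Tax: taxable = €19,555.00 − 1×€120.00 = €19,435.00
  €781.76 + 20.33% × (€19,435.00 − €9,800.00) = €781.76 + 20.33% × €9,635.00 = €2,740.56
Unemployment Insurance: 6.2% × €19,555.00 = €1,212.41
Solidarity Surcharge: 8% × €19,555.00 = €1,564.40
Long-Term Care Levy: cap €373,160.00 − YTD €370,955.00 = €2,205.00 subject; 6.74% × €2,205.00 = €148.62
Total withheld: €2,740.56 + €1,212.41 + €1,564.40 + €148.62 = €5,665.99
Net pay: €19,555.00 − €5,665.99 = €13,889.01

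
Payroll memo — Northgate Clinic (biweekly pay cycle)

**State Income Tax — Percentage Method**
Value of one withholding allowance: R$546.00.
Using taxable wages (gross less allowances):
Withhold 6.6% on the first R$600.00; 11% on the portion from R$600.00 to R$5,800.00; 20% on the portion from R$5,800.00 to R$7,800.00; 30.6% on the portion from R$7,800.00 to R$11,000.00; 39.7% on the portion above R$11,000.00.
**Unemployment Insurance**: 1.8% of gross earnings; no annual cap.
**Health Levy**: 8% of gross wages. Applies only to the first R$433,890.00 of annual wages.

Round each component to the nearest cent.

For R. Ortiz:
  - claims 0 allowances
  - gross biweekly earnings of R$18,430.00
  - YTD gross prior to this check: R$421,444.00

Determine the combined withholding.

State Income Tax: taxable = R$18,430.00
  R$1,990.80 + 39.7% × (R$18,430.00 − R$11,000.00) = R$1,990.80 + 39.7% × R$7,430.00 = R$4,940.51
Unemployment Insurance: 1.8% × R$18,430.00 = R$331.74
Health Levy: cap R$433,890.00 − YTD R$421,444.00 = R$12,446.00 subject; 8% × R$12,446.00 = R$995.68
Total: R$4,940.51 + R$331.74 + R$995.68 = R$6,267.93

R$6,267.93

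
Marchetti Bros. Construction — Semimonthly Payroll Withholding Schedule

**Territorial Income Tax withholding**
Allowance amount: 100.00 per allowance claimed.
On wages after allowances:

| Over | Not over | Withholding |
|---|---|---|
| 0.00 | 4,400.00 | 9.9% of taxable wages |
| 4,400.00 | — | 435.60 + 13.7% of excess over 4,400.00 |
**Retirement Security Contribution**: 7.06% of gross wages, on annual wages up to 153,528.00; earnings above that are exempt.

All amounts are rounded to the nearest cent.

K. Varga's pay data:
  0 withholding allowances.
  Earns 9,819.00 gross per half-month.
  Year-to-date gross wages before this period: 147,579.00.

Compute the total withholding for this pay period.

1,598.00

Territorial Income Tax: taxable = 9,819.00
  435.60 + 13.7% × (9,819.00 − 4,400.00) = 435.60 + 13.7% × 5,419.00 = 1,178.00
Retirement Security Contribution: cap 153,528.00 − YTD 147,579.00 = 5,949.00 subject; 7.06% × 5,949.00 = 420.00
Total: 1,178.00 + 420.00 = 1,598.00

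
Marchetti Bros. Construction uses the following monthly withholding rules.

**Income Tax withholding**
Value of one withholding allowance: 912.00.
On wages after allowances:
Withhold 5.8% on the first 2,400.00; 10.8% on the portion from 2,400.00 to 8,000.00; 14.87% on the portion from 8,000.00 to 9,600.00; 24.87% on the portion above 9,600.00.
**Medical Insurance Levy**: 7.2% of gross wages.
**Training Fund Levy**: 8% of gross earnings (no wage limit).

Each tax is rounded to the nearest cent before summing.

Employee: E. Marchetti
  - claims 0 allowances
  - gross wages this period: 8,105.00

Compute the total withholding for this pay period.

1,991.57

Income Tax: taxable = 8,105.00
  744.00 + 14.87% × (8,105.00 − 8,000.00) = 744.00 + 14.87% × 105.00 = 759.61
Medical Insurance Levy: 7.2% × 8,105.00 = 583.56
Training Fund Levy: 8% × 8,105.00 = 648.40
Total: 759.61 + 583.56 + 648.40 = 1,991.57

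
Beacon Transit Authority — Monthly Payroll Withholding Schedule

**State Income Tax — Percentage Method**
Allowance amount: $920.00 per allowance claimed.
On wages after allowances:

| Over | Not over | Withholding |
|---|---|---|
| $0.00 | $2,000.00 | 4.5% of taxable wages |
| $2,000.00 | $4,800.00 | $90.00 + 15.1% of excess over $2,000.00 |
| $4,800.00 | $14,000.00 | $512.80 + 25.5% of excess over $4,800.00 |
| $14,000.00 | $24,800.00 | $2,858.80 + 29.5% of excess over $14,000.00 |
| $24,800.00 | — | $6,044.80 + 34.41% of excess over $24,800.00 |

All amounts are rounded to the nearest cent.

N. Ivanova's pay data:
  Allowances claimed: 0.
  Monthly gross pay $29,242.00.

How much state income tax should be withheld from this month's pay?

State Income Tax: taxable = $29,242.00
  $6,044.80 + 34.41% × ($29,242.00 − $24,800.00) = $6,044.80 + 34.41% × $4,442.00 = $7,573.29

$7,573.29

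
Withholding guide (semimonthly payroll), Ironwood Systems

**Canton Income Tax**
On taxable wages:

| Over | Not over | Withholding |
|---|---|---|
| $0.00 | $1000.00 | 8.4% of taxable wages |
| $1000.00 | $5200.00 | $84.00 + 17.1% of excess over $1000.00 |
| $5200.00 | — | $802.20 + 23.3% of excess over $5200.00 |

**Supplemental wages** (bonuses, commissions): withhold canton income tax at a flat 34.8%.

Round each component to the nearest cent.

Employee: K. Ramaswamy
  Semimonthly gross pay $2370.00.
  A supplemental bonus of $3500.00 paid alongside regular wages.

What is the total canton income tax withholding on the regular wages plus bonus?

$1536.27

Canton Income Tax: taxable = $2370.00
  $84.00 + 17.1% × ($2370.00 − $1000.00) = $84.00 + 17.1% × $1370.00 = $318.27
Supplemental (34.8% flat on bonus): 34.8% × $3500.00 = $1218.00
Total canton income tax: $318.27 + $1218.00 = $1536.27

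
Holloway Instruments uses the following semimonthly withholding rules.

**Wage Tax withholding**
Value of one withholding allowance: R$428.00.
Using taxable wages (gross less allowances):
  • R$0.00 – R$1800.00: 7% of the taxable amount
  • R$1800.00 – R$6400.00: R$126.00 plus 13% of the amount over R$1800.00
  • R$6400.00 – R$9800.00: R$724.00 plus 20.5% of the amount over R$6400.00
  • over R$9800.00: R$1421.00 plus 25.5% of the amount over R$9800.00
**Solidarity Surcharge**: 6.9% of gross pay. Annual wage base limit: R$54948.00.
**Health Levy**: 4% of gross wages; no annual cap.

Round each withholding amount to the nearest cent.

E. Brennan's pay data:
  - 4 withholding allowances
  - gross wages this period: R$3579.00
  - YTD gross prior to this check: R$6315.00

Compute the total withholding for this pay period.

Wage Tax: taxable = R$3579.00 − 4×R$428.00 = R$1867.00
  R$126.00 + 13% × (R$1867.00 − R$1800.00) = R$126.00 + 13% × R$67.00 = R$134.71
Solidarity Surcharge: 6.9% × R$3579.00 = R$246.95
Health Levy: 4% × R$3579.00 = R$143.16
Total: R$134.71 + R$246.95 + R$143.16 = R$524.82

R$524.82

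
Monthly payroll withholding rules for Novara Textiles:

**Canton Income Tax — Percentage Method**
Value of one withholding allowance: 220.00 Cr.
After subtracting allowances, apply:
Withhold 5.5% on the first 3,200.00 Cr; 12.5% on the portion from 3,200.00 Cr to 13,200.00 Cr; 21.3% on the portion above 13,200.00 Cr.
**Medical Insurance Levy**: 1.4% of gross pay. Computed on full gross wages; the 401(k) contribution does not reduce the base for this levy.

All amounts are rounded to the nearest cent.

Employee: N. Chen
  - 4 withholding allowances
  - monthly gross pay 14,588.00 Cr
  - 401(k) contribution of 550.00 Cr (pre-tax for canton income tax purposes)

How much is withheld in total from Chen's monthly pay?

1,624.98 Cr

Canton Income Tax: taxable = 14,588.00 Cr − 550.00 Cr − 4×220.00 Cr = 13,158.00 Cr
  176.00 Cr + 12.5% × (13,158.00 Cr − 3,200.00 Cr) = 176.00 Cr + 12.5% × 9,958.00 Cr = 1,420.75 Cr
Medical Insurance Levy: 1.4% × 14,588.00 Cr = 204.23 Cr
Total: 1,420.75 Cr + 204.23 Cr = 1,624.98 Cr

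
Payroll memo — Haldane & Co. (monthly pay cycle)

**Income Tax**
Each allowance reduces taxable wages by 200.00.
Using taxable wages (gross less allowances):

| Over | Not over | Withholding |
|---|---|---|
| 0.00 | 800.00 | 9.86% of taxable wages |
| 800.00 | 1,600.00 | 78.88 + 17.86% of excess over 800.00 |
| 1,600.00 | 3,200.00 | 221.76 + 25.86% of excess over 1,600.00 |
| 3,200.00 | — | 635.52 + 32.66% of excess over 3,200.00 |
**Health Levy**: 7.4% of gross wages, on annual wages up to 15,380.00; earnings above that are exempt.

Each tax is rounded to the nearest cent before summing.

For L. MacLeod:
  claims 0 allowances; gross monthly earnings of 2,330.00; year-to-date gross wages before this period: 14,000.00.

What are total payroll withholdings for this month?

512.66

Income Tax: taxable = 2,330.00
  221.76 + 25.86% × (2,330.00 − 1,600.00) = 221.76 + 25.86% × 730.00 = 410.54
Health Levy: cap 15,380.00 − YTD 14,000.00 = 1,380.00 subject; 7.4% × 1,380.00 = 102.12
Total: 410.54 + 102.12 = 512.66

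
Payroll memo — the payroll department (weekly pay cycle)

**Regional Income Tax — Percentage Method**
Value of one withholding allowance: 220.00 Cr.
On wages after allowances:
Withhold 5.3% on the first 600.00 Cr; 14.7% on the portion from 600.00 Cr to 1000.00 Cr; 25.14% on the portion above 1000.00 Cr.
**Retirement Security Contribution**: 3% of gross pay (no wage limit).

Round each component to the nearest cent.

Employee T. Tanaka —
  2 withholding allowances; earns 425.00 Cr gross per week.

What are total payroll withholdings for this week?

Regional Income Tax: taxable = 425.00 Cr − 2×220.00 Cr = -15.00 Cr
  Taxable ≤ 0 → 0.00 Cr
Retirement Security Contribution: 3% × 425.00 Cr = 12.75 Cr
Total: 0.00 Cr + 12.75 Cr = 12.75 Cr

12.75 Cr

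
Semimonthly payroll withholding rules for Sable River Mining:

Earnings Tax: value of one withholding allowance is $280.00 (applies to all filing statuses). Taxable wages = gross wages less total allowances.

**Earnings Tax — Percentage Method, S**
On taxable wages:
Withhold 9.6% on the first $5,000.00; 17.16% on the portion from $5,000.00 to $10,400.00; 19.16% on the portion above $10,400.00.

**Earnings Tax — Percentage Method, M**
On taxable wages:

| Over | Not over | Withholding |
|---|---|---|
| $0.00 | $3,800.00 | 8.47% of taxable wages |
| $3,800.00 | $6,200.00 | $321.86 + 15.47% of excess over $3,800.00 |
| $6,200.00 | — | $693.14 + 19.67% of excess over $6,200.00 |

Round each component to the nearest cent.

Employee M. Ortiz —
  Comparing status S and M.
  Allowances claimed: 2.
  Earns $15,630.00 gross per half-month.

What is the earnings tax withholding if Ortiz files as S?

$2,301.41

Earnings Tax (S): taxable = $15,630.00 − 2×$280.00 = $15,070.00
  $1,406.64 + 19.16% × ($15,070.00 − $10,400.00) = $1,406.64 + 19.16% × $4,670.00 = $2,301.41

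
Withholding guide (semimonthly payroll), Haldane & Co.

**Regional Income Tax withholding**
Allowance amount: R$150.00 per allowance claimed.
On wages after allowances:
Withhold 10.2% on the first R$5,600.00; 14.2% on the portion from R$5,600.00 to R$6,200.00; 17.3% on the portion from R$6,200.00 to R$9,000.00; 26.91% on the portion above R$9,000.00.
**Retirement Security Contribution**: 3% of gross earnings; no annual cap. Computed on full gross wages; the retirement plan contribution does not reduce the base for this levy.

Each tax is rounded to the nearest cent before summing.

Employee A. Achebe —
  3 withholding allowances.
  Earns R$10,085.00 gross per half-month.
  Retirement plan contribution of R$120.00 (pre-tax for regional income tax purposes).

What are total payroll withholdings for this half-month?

R$1,581.94

Regional Income Tax: taxable = R$10,085.00 − R$120.00 − 3×R$150.00 = R$9,515.00
  R$1,140.80 + 26.91% × (R$9,515.00 − R$9,000.00) = R$1,140.80 + 26.91% × R$515.00 = R$1,279.39
Retirement Security Contribution: 3% × R$10,085.00 = R$302.55
Total: R$1,279.39 + R$302.55 = R$1,581.94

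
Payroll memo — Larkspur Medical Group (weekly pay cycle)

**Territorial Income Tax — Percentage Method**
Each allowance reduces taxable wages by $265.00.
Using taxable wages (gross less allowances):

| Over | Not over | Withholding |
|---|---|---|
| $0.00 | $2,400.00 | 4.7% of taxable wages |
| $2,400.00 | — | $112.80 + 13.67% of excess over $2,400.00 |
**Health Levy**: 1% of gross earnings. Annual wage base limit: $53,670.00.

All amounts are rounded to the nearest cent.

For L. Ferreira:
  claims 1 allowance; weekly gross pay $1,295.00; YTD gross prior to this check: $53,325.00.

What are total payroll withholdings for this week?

$51.86

Territorial Income Tax: taxable = $1,295.00 − 1×$265.00 = $1,030.00
  4.7% × $1,030.00 = $48.41
Health Levy: cap $53,670.00 − YTD $53,325.00 = $345.00 subject; 1% × $345.00 = $3.45
Total: $48.41 + $3.45 = $51.86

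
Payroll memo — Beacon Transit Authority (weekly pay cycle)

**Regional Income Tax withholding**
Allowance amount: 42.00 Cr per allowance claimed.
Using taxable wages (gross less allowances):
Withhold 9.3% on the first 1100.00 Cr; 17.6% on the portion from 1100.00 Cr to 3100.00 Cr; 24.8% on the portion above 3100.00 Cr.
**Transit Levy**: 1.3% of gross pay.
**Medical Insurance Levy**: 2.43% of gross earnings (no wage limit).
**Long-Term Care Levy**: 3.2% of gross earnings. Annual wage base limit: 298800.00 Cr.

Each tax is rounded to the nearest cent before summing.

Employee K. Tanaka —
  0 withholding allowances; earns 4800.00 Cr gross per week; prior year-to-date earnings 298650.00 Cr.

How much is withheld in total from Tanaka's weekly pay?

1059.74 Cr

Regional Income Tax: taxable = 4800.00 Cr
  454.30 Cr + 24.8% × (4800.00 Cr − 3100.00 Cr) = 454.30 Cr + 24.8% × 1700.00 Cr = 875.90 Cr
Transit Levy: 1.3% × 4800.00 Cr = 62.40 Cr
Medical Insurance Levy: 2.43% × 4800.00 Cr = 116.64 Cr
Long-Term Care Levy: cap 298800.00 Cr − YTD 298650.00 Cr = 150.00 Cr subject; 3.2% × 150.00 Cr = 4.80 Cr
Total: 875.90 Cr + 62.40 Cr + 116.64 Cr + 4.80 Cr = 1059.74 Cr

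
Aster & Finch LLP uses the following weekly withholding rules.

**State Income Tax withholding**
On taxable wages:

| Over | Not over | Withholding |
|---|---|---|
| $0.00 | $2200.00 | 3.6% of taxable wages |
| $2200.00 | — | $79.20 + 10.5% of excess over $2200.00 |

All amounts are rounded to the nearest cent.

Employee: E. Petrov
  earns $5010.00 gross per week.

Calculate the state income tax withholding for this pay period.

$374.25

State Income Tax: taxable = $5010.00
  $79.20 + 10.5% × ($5010.00 − $2200.00) = $79.20 + 10.5% × $2810.00 = $374.25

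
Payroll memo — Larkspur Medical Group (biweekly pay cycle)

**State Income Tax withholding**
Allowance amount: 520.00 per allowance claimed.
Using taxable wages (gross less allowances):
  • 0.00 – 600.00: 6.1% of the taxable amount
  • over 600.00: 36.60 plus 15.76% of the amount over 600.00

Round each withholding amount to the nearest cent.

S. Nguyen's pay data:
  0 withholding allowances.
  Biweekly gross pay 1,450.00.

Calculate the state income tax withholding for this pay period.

170.56

State Income Tax: taxable = 1,450.00
  36.60 + 15.76% × (1,450.00 − 600.00) = 36.60 + 15.76% × 850.00 = 170.56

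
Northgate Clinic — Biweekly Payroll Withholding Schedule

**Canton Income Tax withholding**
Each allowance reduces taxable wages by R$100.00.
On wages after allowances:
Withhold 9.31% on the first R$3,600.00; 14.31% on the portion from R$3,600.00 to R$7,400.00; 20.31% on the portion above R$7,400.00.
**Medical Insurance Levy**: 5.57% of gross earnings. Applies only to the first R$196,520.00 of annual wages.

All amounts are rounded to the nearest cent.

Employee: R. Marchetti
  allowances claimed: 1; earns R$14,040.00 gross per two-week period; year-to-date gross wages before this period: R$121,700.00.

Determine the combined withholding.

R$2,989.24

Canton Income Tax: taxable = R$14,040.00 − 1×R$100.00 = R$13,940.00
  R$878.94 + 20.31% × (R$13,940.00 − R$7,400.00) = R$878.94 + 20.31% × R$6,540.00 = R$2,207.21
Medical Insurance Levy: 5.57% × R$14,040.00 = R$782.03
Total: R$2,207.21 + R$782.03 = R$2,989.24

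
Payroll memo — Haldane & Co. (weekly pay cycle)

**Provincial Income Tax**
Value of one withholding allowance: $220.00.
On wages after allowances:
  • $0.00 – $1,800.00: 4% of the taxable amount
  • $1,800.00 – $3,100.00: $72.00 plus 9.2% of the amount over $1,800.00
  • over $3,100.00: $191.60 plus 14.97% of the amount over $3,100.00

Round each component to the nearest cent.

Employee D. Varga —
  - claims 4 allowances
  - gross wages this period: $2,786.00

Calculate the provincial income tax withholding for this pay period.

$81.75

Provincial Income Tax: taxable = $2,786.00 − 4×$220.00 = $1,906.00
  $72.00 + 9.2% × ($1,906.00 − $1,800.00) = $72.00 + 9.2% × $106.00 = $81.75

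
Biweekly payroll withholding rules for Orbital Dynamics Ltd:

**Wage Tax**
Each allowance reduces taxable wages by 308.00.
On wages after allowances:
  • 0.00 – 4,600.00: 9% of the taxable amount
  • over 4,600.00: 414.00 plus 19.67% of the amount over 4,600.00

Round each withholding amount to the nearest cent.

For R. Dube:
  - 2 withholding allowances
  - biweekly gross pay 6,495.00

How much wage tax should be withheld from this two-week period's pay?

Wage Tax: taxable = 6,495.00 − 2×308.00 = 5,879.00
  414.00 + 19.67% × (5,879.00 − 4,600.00) = 414.00 + 19.67% × 1,279.00 = 665.58

665.58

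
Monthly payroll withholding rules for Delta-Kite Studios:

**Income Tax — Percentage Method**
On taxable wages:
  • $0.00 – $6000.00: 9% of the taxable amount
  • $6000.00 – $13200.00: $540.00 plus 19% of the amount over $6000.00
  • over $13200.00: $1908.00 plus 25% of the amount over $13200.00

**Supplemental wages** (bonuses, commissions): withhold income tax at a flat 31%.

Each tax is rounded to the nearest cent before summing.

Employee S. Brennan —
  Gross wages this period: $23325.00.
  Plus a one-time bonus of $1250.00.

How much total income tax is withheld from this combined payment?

$4826.75

Income Tax: taxable = $23325.00
  $1908.00 + 25% × ($23325.00 − $13200.00) = $1908.00 + 25% × $10125.00 = $4439.25
Supplemental (31% flat on bonus): 31% × $1250.00 = $387.50
Total income tax: $4439.25 + $387.50 = $4826.75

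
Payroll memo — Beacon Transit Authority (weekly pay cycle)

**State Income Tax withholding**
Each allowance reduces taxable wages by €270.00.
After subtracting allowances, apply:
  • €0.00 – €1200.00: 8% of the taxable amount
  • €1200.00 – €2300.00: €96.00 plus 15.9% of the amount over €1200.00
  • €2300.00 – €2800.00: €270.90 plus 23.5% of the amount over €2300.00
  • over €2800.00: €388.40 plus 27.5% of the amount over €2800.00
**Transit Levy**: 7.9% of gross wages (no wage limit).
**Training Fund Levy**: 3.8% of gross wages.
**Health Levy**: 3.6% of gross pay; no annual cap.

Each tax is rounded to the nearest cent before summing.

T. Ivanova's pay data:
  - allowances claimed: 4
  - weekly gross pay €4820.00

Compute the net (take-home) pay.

State Income Tax: taxable = €4820.00 − 4×€270.00 = €3740.00
  €388.40 + 27.5% × (€3740.00 − €2800.00) = €388.40 + 27.5% × €940.00 = €646.90
Transit Levy: 7.9% × €4820.00 = €380.78
Training Fund Levy: 3.8% × €4820.00 = €183.16
Health Levy: 3.6% × €4820.00 = €173.52
Total withheld: €646.90 + €380.78 + €183.16 + €173.52 = €1384.36
Net pay: €4820.00 − €1384.36 = €3435.64

€3435.64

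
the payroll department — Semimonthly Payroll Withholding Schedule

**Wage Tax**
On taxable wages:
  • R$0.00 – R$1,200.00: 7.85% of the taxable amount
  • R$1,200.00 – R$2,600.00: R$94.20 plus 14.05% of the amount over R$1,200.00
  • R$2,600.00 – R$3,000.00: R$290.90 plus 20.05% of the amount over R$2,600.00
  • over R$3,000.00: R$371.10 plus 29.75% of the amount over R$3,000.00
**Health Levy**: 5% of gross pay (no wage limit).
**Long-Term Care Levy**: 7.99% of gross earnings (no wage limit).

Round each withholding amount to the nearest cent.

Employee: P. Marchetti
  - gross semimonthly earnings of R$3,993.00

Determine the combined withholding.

Wage Tax: taxable = R$3,993.00
  R$371.10 + 29.75% × (R$3,993.00 − R$3,000.00) = R$371.10 + 29.75% × R$993.00 = R$666.52
Health Levy: 5% × R$3,993.00 = R$199.65
Long-Term Care Levy: 7.99% × R$3,993.00 = R$319.04
Total: R$666.52 + R$199.65 + R$319.04 = R$1,185.21

R$1,185.21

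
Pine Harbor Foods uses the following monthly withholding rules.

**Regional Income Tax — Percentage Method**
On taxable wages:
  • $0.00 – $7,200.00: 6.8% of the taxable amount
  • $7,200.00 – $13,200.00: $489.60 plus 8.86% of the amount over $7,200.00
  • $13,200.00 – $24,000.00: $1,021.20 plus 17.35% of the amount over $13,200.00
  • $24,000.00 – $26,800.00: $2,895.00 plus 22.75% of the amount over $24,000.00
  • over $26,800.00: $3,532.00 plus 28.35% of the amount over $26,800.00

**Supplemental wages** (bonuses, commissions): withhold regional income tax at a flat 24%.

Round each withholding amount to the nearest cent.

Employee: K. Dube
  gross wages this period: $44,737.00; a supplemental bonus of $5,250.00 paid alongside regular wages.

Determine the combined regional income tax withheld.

$9,877.14

Regional Income Tax: taxable = $44,737.00
  $3,532.00 + 28.35% × ($44,737.00 − $26,800.00) = $3,532.00 + 28.35% × $17,937.00 = $8,617.14
Supplemental (24% flat on bonus): 24% × $5,250.00 = $1,260.00
Total regional income tax: $8,617.14 + $1,260.00 = $9,877.14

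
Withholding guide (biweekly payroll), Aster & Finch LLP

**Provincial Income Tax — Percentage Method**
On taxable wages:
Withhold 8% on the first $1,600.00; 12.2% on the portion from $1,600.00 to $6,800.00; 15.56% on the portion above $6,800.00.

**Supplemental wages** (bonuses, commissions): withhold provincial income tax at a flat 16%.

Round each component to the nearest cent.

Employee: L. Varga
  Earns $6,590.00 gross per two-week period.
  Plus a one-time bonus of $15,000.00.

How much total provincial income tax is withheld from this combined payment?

Provincial Income Tax: taxable = $6,590.00
  $128.00 + 12.2% × ($6,590.00 − $1,600.00) = $128.00 + 12.2% × $4,990.00 = $736.78
Supplemental (16% flat on bonus): 16% × $15,000.00 = $2,400.00
Total provincial income tax: $736.78 + $2,400.00 = $3,136.78

$3,136.78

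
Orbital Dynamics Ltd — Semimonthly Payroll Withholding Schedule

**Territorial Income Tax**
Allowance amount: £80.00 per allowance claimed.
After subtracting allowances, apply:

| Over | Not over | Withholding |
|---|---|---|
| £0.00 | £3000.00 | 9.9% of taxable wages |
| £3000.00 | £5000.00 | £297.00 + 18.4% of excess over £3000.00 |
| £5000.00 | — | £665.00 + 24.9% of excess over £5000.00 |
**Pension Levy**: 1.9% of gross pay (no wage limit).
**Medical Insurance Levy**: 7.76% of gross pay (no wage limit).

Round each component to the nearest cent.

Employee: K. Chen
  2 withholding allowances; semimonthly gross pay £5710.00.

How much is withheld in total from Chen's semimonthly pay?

Territorial Income Tax: taxable = £5710.00 − 2×£80.00 = £5550.00
  £665.00 + 24.9% × (£5550.00 − £5000.00) = £665.00 + 24.9% × £550.00 = £801.95
Pension Levy: 1.9% × £5710.00 = £108.49
Medical Insurance Levy: 7.76% × £5710.00 = £443.10
Total: £801.95 + £108.49 + £443.10 = £1353.54

£1353.54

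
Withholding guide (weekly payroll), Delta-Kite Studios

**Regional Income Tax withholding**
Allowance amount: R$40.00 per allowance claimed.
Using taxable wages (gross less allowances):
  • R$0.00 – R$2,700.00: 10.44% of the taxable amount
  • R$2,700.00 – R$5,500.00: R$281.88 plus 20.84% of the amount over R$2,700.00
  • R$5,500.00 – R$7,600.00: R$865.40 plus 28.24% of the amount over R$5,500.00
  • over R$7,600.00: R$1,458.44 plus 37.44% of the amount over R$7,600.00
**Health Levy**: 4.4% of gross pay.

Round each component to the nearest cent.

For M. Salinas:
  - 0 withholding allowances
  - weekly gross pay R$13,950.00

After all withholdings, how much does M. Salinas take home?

Regional Income Tax: taxable = R$13,950.00
  R$1,458.44 + 37.44% × (R$13,950.00 − R$7,600.00) = R$1,458.44 + 37.44% × R$6,350.00 = R$3,835.88
Health Levy: 4.4% × R$13,950.00 = R$613.80
Total withheld: R$3,835.88 + R$613.80 = R$4,449.68
Net pay: R$13,950.00 − R$4,449.68 = R$9,500.32

R$9,500.32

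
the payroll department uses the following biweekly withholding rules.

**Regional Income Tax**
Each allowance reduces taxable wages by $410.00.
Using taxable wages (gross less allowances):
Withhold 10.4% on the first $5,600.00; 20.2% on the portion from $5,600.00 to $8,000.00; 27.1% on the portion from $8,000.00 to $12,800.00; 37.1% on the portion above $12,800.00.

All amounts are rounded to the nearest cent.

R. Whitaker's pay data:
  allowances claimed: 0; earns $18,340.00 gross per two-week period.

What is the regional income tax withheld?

$4,423.34

Regional Income Tax: taxable = $18,340.00
  $2,368.00 + 37.1% × ($18,340.00 − $12,800.00) = $2,368.00 + 37.1% × $5,540.00 = $4,423.34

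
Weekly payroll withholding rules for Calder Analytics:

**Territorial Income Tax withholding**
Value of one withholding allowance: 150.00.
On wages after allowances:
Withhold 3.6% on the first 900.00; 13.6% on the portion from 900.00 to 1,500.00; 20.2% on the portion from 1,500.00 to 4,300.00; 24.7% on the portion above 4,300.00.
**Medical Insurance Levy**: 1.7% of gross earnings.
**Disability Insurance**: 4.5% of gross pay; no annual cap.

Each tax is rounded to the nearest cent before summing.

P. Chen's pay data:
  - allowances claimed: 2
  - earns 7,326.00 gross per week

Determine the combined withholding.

1,807.13

Territorial Income Tax: taxable = 7,326.00 − 2×150.00 = 7,026.00
  679.60 + 24.7% × (7,026.00 − 4,300.00) = 679.60 + 24.7% × 2,726.00 = 1,352.92
Medical Insurance Levy: 1.7% × 7,326.00 = 124.54
Disability Insurance: 4.5% × 7,326.00 = 329.67
Total: 1,352.92 + 124.54 + 329.67 = 1,807.13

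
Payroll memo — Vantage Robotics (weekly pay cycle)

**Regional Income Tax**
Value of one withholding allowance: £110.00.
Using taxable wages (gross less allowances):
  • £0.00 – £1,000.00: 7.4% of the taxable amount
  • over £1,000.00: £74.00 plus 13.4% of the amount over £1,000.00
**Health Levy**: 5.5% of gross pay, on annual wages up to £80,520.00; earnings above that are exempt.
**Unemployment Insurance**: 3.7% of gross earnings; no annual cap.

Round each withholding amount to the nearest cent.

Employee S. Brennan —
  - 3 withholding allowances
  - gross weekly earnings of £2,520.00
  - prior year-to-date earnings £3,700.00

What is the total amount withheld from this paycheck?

£465.30

Regional Income Tax: taxable = £2,520.00 − 3×£110.00 = £2,190.00
  £74.00 + 13.4% × (£2,190.00 − £1,000.00) = £74.00 + 13.4% × £1,190.00 = £233.46
Health Levy: 5.5% × £2,520.00 = £138.60
Unemployment Insurance: 3.7% × £2,520.00 = £93.24
Total: £233.46 + £138.60 + £93.24 = £465.30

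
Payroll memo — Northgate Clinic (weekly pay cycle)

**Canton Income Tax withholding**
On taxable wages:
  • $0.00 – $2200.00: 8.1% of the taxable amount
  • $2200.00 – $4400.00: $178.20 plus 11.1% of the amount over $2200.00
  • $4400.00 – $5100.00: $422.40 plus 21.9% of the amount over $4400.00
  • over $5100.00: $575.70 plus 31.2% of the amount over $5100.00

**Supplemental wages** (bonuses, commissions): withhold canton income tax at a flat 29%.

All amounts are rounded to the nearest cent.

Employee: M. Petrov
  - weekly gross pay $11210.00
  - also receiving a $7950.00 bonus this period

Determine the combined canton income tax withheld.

$4787.52

Canton Income Tax: taxable = $11210.00
  $575.70 + 31.2% × ($11210.00 − $5100.00) = $575.70 + 31.2% × $6110.00 = $2482.02
Supplemental (29% flat on bonus): 29% × $7950.00 = $2305.50
Total canton income tax: $2482.02 + $2305.50 = $4787.52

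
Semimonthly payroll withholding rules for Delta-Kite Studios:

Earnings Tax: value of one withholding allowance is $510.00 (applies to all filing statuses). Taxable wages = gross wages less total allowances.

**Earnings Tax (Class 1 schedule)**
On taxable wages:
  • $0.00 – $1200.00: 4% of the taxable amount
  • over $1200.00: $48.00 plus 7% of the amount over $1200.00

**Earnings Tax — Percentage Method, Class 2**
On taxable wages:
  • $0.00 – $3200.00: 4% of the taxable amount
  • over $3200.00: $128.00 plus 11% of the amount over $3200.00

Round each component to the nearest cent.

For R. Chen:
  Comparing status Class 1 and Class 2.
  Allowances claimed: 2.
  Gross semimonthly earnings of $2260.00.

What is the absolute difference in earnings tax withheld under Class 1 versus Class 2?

Earnings Tax (Class 1): taxable = $2260.00 − 2×$510.00 = $1240.00
  $48.00 + 7% × ($1240.00 − $1200.00) = $48.00 + 7% × $40.00 = $50.80
Earnings Tax (Class 2): taxable = $2260.00 − 2×$510.00 = $1240.00
  4% × $1240.00 = $49.60
Difference: |$50.80 − $49.60| = $1.20 (higher under Class 1)

$1.20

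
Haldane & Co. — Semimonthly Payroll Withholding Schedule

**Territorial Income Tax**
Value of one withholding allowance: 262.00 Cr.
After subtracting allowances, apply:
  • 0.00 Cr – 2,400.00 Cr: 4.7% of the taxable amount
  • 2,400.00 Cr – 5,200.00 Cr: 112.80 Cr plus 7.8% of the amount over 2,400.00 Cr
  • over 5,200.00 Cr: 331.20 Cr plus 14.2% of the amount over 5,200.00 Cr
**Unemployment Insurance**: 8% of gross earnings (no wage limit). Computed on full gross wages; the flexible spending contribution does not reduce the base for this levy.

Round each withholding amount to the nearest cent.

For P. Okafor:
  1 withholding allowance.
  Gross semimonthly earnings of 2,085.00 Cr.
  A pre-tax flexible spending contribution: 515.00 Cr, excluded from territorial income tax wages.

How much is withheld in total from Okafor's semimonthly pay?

Territorial Income Tax: taxable = 2,085.00 Cr − 515.00 Cr − 1×262.00 Cr = 1,308.00 Cr
  4.7% × 1,308.00 Cr = 61.48 Cr
Unemployment Insurance: 8% × 2,085.00 Cr = 166.80 Cr
Total: 61.48 Cr + 166.80 Cr = 228.28 Cr

228.28 Cr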